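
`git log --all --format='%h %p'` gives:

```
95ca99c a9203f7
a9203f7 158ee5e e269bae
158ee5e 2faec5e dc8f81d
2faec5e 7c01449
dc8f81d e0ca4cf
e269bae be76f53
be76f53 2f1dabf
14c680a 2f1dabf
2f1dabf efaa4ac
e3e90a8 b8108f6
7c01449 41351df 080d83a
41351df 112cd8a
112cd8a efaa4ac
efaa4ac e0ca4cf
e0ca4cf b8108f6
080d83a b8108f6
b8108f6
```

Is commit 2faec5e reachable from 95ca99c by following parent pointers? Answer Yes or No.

Yes

Ancestors of 95ca99c (commits reachable by following parents): {080d83a, 112cd8a, 158ee5e, 2f1dabf, 2faec5e, 41351df, 7c01449, 95ca99c, a9203f7, b8108f6, be76f53, dc8f81d, e0ca4cf, e269bae, efaa4ac}.
2faec5e is in that set, so it is an ancestor of 95ca99c.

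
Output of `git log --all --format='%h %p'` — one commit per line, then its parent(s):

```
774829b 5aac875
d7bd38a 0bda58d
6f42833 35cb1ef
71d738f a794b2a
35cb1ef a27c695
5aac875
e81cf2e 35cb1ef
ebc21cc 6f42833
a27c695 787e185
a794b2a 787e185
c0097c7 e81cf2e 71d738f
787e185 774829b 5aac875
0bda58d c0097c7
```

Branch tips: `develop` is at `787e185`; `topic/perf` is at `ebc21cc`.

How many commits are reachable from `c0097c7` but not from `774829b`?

7

Reachable from c0097c7: {35cb1ef, 5aac875, 71d738f, 774829b, 787e185, a27c695, a794b2a, c0097c7, e81cf2e}.
Reachable from 774829b: {5aac875, 774829b}.
In c0097c7's history but not 774829b's: {35cb1ef, 71d738f, 787e185, a27c695, a794b2a, c0097c7, e81cf2e} — 7 commits.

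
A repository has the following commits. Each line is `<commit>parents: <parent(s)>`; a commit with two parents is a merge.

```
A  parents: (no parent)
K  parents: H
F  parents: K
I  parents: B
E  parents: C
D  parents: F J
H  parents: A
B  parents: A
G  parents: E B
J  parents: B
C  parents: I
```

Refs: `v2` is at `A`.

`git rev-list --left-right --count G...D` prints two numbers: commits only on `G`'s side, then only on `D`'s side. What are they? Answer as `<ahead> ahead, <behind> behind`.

4 ahead, 5 behind

Reachable from G: {A, B, C, E, G, I}.
Reachable from D: {A, B, D, F, H, J, K}.
Only in G's history (ahead): {C, E, G, I} — 4.
Only in D's history (behind): {D, F, H, J, K} — 5.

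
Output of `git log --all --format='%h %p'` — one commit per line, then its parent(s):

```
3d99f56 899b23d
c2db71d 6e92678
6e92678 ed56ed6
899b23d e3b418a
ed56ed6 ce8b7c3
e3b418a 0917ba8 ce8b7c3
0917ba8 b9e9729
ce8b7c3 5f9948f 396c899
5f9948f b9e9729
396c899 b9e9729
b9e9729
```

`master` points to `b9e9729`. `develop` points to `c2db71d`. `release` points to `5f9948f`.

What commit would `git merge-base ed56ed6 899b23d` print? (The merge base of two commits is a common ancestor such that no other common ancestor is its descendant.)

Ancestors of ed56ed6: {396c899, 5f9948f, b9e9729, ce8b7c3, ed56ed6}.
Ancestors of 899b23d: {0917ba8, 396c899, 5f9948f, 899b23d, b9e9729, ce8b7c3, e3b418a}.
Common ancestors: {396c899, 5f9948f, b9e9729, ce8b7c3}.
Among these, ce8b7c3 is not an ancestor of any other common ancestor — it is the merge base.

ce8b7c3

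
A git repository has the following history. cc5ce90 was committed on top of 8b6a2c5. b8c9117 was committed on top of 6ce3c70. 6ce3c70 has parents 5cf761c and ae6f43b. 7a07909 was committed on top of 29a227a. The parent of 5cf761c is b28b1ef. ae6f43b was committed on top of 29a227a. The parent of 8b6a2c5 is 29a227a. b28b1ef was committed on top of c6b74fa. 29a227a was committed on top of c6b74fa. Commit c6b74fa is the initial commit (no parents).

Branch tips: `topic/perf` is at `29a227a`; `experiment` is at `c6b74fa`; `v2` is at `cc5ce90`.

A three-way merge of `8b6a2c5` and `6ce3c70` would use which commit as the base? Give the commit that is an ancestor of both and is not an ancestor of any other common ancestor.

29a227a

Ancestors of 8b6a2c5: {29a227a, 8b6a2c5, c6b74fa}.
Ancestors of 6ce3c70: {29a227a, 5cf761c, 6ce3c70, ae6f43b, b28b1ef, c6b74fa}.
Common ancestors: {29a227a, c6b74fa}.
Among these, 29a227a is not an ancestor of any other common ancestor — it is the merge base.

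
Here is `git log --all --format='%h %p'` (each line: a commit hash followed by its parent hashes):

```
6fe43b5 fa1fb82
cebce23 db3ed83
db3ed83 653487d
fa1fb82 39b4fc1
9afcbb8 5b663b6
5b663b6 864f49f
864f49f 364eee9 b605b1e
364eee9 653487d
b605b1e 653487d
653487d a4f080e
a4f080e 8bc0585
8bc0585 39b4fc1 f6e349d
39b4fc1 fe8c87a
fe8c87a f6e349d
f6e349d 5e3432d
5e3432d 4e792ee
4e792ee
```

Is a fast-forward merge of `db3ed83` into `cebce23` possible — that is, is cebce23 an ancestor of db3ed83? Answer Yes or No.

A fast-forward from cebce23 to db3ed83 is possible iff cebce23 is an ancestor of db3ed83.
Ancestors of db3ed83: {39b4fc1, 4e792ee, 5e3432d, 653487d, 8bc0585, a4f080e, db3ed83, f6e349d, fe8c87a}.
cebce23 is not among them, so fast-forward is not possible.

No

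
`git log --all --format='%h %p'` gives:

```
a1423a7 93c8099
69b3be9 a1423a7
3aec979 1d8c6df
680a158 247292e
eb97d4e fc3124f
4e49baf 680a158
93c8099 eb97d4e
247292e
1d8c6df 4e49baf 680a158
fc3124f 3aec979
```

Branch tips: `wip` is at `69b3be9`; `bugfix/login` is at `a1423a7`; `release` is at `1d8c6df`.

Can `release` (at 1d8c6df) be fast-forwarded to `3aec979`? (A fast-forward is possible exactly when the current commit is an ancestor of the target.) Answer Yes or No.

A fast-forward from 1d8c6df to 3aec979 is possible iff 1d8c6df is an ancestor of 3aec979.
Ancestors of 3aec979: {1d8c6df, 247292e, 3aec979, 4e49baf, 680a158}.
1d8c6df is among them, so fast-forward is possible.

Yes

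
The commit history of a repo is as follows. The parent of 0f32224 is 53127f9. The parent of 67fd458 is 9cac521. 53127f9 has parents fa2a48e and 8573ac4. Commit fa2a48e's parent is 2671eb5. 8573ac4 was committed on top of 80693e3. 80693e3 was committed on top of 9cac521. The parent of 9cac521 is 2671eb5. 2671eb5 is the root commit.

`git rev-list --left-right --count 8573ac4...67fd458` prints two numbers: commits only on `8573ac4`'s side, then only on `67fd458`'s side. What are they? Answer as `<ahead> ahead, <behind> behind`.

2 ahead, 1 behind

Reachable from 8573ac4: {2671eb5, 80693e3, 8573ac4, 9cac521}.
Reachable from 67fd458: {2671eb5, 67fd458, 9cac521}.
Only in 8573ac4's history (ahead): {80693e3, 8573ac4} — 2.
Only in 67fd458's history (behind): {67fd458} — 1.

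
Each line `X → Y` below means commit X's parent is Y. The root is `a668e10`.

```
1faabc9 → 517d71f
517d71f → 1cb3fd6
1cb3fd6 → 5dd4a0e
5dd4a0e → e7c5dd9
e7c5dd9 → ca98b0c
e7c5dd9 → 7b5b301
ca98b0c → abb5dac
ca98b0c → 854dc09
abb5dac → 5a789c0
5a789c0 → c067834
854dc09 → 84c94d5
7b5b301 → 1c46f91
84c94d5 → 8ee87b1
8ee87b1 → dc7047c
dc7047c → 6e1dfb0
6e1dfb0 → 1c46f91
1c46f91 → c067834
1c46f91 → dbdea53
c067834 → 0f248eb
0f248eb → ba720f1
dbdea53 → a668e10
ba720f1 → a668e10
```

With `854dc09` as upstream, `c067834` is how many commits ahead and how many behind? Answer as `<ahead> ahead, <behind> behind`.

0 ahead, 7 behind

Reachable from c067834: {0f248eb, a668e10, ba720f1, c067834}.
Reachable from 854dc09: {0f248eb, 1c46f91, 6e1dfb0, 84c94d5, 854dc09, 8ee87b1, a668e10, ba720f1, c067834, dbdea53, dc7047c}.
Only in c067834's history (ahead): {} — 0.
Only in 854dc09's history (behind): {1c46f91, 6e1dfb0, 84c94d5, 854dc09, 8ee87b1, dbdea53, dc7047c} — 7.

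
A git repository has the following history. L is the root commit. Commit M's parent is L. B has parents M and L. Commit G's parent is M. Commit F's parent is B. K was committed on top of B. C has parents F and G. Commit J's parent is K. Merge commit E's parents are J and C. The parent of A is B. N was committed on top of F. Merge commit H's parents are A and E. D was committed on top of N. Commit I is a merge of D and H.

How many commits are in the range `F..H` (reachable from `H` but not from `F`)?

Reachable from H: {A, B, C, E, F, G, H, J, K, L, M}.
Reachable from F: {B, F, L, M}.
In H's history but not F's: {A, C, E, G, H, J, K} — 7 commits.

7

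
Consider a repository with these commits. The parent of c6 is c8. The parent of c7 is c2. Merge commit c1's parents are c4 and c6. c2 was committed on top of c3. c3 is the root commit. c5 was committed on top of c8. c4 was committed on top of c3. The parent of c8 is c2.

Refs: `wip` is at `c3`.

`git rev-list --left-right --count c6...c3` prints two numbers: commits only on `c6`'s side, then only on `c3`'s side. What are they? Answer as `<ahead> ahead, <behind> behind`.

3 ahead, 0 behind

Reachable from c6: {c2, c3, c6, c8}.
Reachable from c3: {c3}.
Only in c6's history (ahead): {c2, c6, c8} — 3.
Only in c3's history (behind): {} — 0.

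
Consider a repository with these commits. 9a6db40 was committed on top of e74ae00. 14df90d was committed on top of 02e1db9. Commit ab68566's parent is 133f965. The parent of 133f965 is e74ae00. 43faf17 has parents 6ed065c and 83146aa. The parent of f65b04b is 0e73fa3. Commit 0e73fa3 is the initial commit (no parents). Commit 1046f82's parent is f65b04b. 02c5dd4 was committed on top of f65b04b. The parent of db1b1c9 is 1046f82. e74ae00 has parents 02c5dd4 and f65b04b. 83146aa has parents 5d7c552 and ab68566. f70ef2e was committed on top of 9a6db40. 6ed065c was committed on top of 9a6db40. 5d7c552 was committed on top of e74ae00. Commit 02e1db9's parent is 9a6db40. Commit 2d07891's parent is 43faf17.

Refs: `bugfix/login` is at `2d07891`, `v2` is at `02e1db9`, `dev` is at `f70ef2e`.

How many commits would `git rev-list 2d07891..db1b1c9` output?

2

Reachable from db1b1c9: {0e73fa3, 1046f82, db1b1c9, f65b04b}.
Reachable from 2d07891: {02c5dd4, 0e73fa3, 133f965, 2d07891, 43faf17, 5d7c552, 6ed065c, 83146aa, 9a6db40, ab68566, e74ae00, f65b04b}.
In db1b1c9's history but not 2d07891's: {1046f82, db1b1c9} — 2 commits.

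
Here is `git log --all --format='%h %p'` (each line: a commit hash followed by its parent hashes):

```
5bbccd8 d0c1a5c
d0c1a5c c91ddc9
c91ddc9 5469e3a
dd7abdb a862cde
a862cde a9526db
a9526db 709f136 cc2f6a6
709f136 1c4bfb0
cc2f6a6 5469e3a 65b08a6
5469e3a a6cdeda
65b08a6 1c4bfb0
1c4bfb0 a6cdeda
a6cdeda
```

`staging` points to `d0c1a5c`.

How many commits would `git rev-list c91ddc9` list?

3

Walking parent pointers from c91ddc9: reachable set = {5469e3a, a6cdeda, c91ddc9}.
That is 3 commits.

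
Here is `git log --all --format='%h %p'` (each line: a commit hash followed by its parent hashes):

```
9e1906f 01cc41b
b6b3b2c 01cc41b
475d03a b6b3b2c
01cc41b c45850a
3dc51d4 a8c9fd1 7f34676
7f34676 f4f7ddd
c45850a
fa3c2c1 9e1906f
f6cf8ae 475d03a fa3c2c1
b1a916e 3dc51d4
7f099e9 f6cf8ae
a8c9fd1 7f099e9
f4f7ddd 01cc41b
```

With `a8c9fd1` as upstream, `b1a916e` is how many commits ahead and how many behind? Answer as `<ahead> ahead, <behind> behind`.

Reachable from b1a916e: {01cc41b, 3dc51d4, 475d03a, 7f099e9, 7f34676, 9e1906f, a8c9fd1, b1a916e, b6b3b2c, c45850a, f4f7ddd, f6cf8ae, fa3c2c1}.
Reachable from a8c9fd1: {01cc41b, 475d03a, 7f099e9, 9e1906f, a8c9fd1, b6b3b2c, c45850a, f6cf8ae, fa3c2c1}.
Only in b1a916e's history (ahead): {3dc51d4, 7f34676, b1a916e, f4f7ddd} — 4.
Only in a8c9fd1's history (behind): {} — 0.

4 ahead, 0 behind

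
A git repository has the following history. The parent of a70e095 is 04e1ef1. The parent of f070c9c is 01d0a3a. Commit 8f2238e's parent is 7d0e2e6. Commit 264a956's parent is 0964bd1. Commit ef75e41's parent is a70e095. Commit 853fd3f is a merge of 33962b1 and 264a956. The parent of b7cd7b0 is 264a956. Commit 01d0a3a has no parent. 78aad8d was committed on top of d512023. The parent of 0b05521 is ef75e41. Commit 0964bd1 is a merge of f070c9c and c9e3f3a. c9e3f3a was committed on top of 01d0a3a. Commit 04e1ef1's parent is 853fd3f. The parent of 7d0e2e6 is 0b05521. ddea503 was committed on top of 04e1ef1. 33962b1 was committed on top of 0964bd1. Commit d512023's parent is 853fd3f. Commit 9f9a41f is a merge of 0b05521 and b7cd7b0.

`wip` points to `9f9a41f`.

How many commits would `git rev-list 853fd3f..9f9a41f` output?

6

Reachable from 9f9a41f: {01d0a3a, 04e1ef1, 0964bd1, 0b05521, 264a956, 33962b1, 853fd3f, 9f9a41f, a70e095, b7cd7b0, c9e3f3a, ef75e41, f070c9c}.
Reachable from 853fd3f: {01d0a3a, 0964bd1, 264a956, 33962b1, 853fd3f, c9e3f3a, f070c9c}.
In 9f9a41f's history but not 853fd3f's: {04e1ef1, 0b05521, 9f9a41f, a70e095, b7cd7b0, ef75e41} — 6 commits.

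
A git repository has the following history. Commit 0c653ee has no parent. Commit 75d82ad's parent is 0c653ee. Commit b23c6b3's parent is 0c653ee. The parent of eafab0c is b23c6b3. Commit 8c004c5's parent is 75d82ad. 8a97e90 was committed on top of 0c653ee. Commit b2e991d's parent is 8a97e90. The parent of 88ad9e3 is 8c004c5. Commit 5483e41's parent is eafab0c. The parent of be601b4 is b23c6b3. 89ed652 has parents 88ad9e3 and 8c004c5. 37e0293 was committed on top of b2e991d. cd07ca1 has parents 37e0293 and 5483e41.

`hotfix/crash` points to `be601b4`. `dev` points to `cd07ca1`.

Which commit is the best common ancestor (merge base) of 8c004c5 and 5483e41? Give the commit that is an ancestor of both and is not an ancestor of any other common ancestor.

0c653ee

Ancestors of 8c004c5: {0c653ee, 75d82ad, 8c004c5}.
Ancestors of 5483e41: {0c653ee, 5483e41, b23c6b3, eafab0c}.
Common ancestors: {0c653ee}.
The only common ancestor is 0c653ee, so it is the merge base.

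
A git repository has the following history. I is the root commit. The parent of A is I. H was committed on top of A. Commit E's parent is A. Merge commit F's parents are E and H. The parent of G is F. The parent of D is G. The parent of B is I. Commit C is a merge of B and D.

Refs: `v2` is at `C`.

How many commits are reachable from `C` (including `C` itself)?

Walking parent pointers from C: reachable set = {A, B, C, D, E, F, G, H, I}.
That is 9 commits.

9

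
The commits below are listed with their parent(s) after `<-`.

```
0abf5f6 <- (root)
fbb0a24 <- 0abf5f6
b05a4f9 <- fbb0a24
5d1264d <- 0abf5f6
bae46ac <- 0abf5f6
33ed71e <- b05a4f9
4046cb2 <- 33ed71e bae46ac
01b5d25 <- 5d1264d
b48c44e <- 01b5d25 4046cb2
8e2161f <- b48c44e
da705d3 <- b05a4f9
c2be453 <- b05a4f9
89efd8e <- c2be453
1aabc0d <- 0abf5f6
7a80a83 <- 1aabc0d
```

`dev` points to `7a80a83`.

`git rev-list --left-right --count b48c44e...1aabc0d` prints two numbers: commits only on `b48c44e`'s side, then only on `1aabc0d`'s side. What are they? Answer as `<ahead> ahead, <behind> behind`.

8 ahead, 1 behind

Reachable from b48c44e: {01b5d25, 0abf5f6, 33ed71e, 4046cb2, 5d1264d, b05a4f9, b48c44e, bae46ac, fbb0a24}.
Reachable from 1aabc0d: {0abf5f6, 1aabc0d}.
Only in b48c44e's history (ahead): {01b5d25, 33ed71e, 4046cb2, 5d1264d, b05a4f9, b48c44e, bae46ac, fbb0a24} — 8.
Only in 1aabc0d's history (behind): {1aabc0d} — 1.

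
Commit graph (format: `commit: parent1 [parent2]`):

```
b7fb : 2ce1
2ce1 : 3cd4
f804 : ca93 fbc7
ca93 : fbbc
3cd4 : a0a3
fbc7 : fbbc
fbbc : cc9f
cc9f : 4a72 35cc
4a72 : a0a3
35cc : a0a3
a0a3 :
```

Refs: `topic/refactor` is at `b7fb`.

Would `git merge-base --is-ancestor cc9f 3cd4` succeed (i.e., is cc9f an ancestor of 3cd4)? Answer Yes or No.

No

Ancestors of 3cd4: {3cd4, a0a3}.
cc9f is not in that set, so it is not an ancestor of 3cd4.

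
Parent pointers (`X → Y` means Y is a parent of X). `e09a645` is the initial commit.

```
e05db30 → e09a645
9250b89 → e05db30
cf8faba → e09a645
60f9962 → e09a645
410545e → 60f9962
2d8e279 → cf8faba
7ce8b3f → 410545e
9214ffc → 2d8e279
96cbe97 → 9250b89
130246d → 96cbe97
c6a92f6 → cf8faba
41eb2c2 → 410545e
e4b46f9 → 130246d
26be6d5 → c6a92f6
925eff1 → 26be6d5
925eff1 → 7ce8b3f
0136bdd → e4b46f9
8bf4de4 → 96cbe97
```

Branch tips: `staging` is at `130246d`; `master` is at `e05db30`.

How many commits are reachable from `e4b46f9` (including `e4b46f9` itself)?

Walking parent pointers from e4b46f9: reachable set = {130246d, 9250b89, 96cbe97, e05db30, e09a645, e4b46f9}.
That is 6 commits.

6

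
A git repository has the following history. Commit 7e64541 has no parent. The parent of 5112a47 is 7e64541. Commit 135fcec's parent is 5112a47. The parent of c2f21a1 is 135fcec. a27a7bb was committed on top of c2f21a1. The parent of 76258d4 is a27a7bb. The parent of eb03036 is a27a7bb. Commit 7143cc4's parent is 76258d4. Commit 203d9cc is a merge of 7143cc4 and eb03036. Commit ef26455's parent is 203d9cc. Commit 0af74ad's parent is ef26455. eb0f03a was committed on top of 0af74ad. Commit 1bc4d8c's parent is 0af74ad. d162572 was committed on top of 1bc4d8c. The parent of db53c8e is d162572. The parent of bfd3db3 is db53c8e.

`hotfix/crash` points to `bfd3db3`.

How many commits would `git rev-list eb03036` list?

Walking parent pointers from eb03036: reachable set = {135fcec, 5112a47, 7e64541, a27a7bb, c2f21a1, eb03036}.
That is 6 commits.

6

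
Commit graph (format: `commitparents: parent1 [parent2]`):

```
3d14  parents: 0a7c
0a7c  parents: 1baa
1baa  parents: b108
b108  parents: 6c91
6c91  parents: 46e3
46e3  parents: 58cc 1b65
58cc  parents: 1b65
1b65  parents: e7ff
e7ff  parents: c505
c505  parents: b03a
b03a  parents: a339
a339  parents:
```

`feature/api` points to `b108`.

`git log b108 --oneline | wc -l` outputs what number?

9

Walking parent pointers from b108: reachable set = {1b65, 46e3, 58cc, 6c91, a339, b03a, b108, c505, e7ff}.
That is 9 commits.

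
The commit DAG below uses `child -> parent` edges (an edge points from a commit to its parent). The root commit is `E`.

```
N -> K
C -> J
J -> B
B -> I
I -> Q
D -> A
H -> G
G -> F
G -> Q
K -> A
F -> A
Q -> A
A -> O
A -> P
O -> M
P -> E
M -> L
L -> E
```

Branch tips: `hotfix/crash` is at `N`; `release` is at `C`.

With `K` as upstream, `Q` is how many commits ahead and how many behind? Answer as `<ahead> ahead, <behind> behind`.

1 ahead, 1 behind

Reachable from Q: {A, E, L, M, O, P, Q}.
Reachable from K: {A, E, K, L, M, O, P}.
Only in Q's history (ahead): {Q} — 1.
Only in K's history (behind): {K} — 1.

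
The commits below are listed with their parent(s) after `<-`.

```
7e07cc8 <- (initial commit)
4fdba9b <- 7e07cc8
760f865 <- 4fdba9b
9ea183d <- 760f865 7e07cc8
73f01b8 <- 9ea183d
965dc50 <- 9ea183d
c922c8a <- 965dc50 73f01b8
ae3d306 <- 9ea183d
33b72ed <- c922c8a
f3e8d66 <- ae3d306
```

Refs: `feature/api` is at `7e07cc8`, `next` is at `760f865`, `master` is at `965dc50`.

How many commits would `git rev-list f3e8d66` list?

6

Walking parent pointers from f3e8d66: reachable set = {4fdba9b, 760f865, 7e07cc8, 9ea183d, ae3d306, f3e8d66}.
That is 6 commits.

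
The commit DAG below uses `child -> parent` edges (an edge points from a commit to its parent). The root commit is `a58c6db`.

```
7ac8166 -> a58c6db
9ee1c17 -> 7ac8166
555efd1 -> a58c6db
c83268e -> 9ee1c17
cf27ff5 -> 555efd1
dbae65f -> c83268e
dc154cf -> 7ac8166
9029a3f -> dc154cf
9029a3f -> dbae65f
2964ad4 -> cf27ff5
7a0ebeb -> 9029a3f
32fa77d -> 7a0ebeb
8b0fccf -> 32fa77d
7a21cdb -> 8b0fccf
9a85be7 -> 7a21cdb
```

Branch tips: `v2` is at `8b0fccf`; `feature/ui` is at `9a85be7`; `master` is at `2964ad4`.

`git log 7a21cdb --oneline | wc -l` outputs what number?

11

Walking parent pointers from 7a21cdb: reachable set = {32fa77d, 7a0ebeb, 7a21cdb, 7ac8166, 8b0fccf, 9029a3f, 9ee1c17, a58c6db, c83268e, dbae65f, dc154cf}.
That is 11 commits.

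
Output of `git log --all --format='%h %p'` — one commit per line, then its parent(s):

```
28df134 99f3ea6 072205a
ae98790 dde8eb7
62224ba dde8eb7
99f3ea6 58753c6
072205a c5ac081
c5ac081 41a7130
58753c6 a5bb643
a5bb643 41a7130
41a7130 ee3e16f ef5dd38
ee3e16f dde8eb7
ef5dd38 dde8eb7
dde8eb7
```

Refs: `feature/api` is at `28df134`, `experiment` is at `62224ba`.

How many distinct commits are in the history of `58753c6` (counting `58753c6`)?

Walking parent pointers from 58753c6: reachable set = {41a7130, 58753c6, a5bb643, dde8eb7, ee3e16f, ef5dd38}.
That is 6 commits.

6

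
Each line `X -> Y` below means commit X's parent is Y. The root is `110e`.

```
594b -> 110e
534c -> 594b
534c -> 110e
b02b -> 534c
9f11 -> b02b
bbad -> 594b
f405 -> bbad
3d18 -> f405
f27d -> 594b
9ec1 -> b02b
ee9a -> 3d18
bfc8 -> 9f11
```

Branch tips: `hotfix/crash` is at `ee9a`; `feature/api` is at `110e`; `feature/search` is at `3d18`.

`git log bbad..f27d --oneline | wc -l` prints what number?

Reachable from f27d: {110e, 594b, f27d}.
Reachable from bbad: {110e, 594b, bbad}.
In f27d's history but not bbad's: {f27d} — 1 commit.

1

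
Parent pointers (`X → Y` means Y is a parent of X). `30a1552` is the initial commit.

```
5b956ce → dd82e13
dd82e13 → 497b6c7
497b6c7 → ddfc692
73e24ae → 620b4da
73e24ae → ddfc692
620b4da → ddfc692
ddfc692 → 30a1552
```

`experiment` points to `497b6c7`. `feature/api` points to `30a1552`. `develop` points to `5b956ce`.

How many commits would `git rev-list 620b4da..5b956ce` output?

Reachable from 5b956ce: {30a1552, 497b6c7, 5b956ce, dd82e13, ddfc692}.
Reachable from 620b4da: {30a1552, 620b4da, ddfc692}.
In 5b956ce's history but not 620b4da's: {497b6c7, 5b956ce, dd82e13} — 3 commits.

3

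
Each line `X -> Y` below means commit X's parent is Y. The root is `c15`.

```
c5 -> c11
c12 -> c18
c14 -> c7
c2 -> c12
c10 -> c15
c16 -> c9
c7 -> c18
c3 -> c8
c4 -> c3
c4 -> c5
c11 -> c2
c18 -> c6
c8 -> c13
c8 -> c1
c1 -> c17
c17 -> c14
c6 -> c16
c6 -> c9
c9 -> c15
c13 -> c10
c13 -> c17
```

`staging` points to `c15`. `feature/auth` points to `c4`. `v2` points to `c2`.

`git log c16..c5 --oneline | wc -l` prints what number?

6

Reachable from c5: {c11, c12, c15, c16, c18, c2, c5, c6, c9}.
Reachable from c16: {c15, c16, c9}.
In c5's history but not c16's: {c11, c12, c18, c2, c5, c6} — 6 commits.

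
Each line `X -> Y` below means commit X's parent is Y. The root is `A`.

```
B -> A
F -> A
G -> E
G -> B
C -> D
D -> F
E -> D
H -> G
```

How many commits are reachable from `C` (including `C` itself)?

Walking parent pointers from C: reachable set = {A, C, D, F}.
That is 4 commits.

4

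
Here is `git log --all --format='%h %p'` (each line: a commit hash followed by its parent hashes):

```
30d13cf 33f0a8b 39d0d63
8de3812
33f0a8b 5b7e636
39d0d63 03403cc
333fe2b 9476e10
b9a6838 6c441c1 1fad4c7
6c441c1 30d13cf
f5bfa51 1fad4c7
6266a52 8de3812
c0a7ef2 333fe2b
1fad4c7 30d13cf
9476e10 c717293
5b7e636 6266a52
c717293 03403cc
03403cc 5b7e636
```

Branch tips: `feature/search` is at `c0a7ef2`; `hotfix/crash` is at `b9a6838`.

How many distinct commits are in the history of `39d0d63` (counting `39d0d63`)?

5

Walking parent pointers from 39d0d63: reachable set = {03403cc, 39d0d63, 5b7e636, 6266a52, 8de3812}.
That is 5 commits.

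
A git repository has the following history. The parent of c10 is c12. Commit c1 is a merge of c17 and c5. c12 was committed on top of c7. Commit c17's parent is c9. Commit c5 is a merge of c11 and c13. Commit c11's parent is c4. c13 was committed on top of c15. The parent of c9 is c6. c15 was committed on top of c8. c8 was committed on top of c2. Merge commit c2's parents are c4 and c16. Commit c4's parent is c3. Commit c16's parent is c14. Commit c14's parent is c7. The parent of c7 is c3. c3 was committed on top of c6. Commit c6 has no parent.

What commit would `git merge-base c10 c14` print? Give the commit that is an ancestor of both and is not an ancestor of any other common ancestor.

c7

Ancestors of c10: {c10, c12, c3, c6, c7}.
Ancestors of c14: {c14, c3, c6, c7}.
Common ancestors: {c3, c6, c7}.
Among these, c7 is not an ancestor of any other common ancestor — it is the merge base.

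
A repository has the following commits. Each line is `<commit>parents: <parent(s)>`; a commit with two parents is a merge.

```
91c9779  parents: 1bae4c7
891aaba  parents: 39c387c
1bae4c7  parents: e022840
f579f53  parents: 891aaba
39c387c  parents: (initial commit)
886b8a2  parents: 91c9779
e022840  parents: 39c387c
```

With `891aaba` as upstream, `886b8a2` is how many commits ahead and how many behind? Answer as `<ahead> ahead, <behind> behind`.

Reachable from 886b8a2: {1bae4c7, 39c387c, 886b8a2, 91c9779, e022840}.
Reachable from 891aaba: {39c387c, 891aaba}.
Only in 886b8a2's history (ahead): {1bae4c7, 886b8a2, 91c9779, e022840} — 4.
Only in 891aaba's history (behind): {891aaba} — 1.

4 ahead, 1 behind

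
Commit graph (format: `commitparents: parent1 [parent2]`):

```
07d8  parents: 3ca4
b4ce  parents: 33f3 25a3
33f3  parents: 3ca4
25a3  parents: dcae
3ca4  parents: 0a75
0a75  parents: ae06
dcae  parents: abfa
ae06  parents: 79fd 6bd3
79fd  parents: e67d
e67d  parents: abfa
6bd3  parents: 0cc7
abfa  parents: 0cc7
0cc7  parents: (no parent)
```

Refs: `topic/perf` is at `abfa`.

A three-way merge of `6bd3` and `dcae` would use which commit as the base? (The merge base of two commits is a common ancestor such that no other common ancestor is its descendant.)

0cc7

Ancestors of 6bd3: {0cc7, 6bd3}.
Ancestors of dcae: {0cc7, abfa, dcae}.
Common ancestors: {0cc7}.
The only common ancestor is 0cc7, so it is the merge base.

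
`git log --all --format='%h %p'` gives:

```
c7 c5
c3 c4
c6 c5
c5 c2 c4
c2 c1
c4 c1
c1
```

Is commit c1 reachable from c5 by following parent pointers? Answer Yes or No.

Yes

Ancestors of c5 (commits reachable by following parents): {c1, c2, c4, c5}.
c1 is in that set, so it is an ancestor of c5.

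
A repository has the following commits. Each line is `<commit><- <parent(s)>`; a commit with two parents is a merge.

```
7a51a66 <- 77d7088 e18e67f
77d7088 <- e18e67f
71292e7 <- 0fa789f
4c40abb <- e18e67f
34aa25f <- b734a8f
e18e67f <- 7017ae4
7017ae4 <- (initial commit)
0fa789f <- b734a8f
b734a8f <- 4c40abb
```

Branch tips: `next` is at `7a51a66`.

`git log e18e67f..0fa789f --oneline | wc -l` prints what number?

3

Reachable from 0fa789f: {0fa789f, 4c40abb, 7017ae4, b734a8f, e18e67f}.
Reachable from e18e67f: {7017ae4, e18e67f}.
In 0fa789f's history but not e18e67f's: {0fa789f, 4c40abb, b734a8f} — 3 commits.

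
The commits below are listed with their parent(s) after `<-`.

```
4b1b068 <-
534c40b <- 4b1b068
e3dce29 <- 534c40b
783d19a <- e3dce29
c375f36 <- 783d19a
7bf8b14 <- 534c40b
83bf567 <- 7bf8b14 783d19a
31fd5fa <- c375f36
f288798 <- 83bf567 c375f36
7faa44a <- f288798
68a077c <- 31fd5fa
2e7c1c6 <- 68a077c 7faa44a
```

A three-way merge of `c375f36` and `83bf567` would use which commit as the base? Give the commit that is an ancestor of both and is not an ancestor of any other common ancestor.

Ancestors of c375f36: {4b1b068, 534c40b, 783d19a, c375f36, e3dce29}.
Ancestors of 83bf567: {4b1b068, 534c40b, 783d19a, 7bf8b14, 83bf567, e3dce29}.
Common ancestors: {4b1b068, 534c40b, 783d19a, e3dce29}.
Among these, 783d19a is not an ancestor of any other common ancestor — it is the merge base.

783d19a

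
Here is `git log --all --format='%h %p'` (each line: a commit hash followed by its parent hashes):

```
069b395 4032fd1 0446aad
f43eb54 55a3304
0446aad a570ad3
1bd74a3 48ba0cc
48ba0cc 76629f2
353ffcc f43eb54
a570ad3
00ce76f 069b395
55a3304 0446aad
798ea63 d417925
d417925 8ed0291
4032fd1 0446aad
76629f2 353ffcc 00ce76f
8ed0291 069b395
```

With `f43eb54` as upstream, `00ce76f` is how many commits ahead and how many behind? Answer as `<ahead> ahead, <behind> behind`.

Reachable from 00ce76f: {00ce76f, 0446aad, 069b395, 4032fd1, a570ad3}.
Reachable from f43eb54: {0446aad, 55a3304, a570ad3, f43eb54}.
Only in 00ce76f's history (ahead): {00ce76f, 069b395, 4032fd1} — 3.
Only in f43eb54's history (behind): {55a3304, f43eb54} — 2.

3 ahead, 2 behind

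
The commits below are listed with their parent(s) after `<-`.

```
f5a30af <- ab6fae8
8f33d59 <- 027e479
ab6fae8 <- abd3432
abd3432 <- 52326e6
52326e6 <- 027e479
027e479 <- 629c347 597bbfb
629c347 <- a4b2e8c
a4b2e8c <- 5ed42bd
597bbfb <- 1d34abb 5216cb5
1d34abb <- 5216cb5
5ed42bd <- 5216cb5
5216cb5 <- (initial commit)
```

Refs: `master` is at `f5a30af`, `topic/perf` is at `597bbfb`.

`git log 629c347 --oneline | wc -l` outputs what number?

Walking parent pointers from 629c347: reachable set = {5216cb5, 5ed42bd, 629c347, a4b2e8c}.
That is 4 commits.

4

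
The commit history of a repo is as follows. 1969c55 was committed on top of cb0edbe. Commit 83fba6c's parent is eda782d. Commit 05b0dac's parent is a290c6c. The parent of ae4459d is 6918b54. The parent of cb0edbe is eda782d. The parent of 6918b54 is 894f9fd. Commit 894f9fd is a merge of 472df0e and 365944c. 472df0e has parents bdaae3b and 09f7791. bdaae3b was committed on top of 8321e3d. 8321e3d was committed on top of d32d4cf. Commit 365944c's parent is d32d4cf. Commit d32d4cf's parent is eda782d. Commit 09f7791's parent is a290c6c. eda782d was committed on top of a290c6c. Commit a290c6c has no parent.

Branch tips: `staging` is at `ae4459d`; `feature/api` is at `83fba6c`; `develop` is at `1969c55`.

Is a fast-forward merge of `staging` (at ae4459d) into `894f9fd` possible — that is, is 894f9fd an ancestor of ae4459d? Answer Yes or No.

A fast-forward from 894f9fd to ae4459d is possible iff 894f9fd is an ancestor of ae4459d.
Ancestors of ae4459d: {09f7791, 365944c, 472df0e, 6918b54, 8321e3d, 894f9fd, a290c6c, ae4459d, bdaae3b, d32d4cf, eda782d}.
894f9fd is among them, so fast-forward is possible.

Yes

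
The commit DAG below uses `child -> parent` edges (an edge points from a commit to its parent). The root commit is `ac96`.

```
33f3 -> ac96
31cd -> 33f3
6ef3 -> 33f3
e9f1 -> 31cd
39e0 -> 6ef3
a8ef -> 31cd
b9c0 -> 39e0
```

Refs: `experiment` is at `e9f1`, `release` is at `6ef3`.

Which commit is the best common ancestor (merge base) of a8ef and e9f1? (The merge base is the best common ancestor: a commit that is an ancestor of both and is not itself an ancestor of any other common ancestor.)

Ancestors of a8ef: {31cd, 33f3, a8ef, ac96}.
Ancestors of e9f1: {31cd, 33f3, ac96, e9f1}.
Common ancestors: {31cd, 33f3, ac96}.
Among these, 31cd is not an ancestor of any other common ancestor — it is the merge base.

31cd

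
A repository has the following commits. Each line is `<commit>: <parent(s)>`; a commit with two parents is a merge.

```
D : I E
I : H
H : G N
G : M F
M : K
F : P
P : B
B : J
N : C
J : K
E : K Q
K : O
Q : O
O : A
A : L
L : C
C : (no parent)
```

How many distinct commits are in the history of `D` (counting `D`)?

Walking parent pointers from D: reachable set = {A, B, C, D, E, F, G, H, I, J, K, L, M, N, O, P, Q}.
That is 17 commits.

17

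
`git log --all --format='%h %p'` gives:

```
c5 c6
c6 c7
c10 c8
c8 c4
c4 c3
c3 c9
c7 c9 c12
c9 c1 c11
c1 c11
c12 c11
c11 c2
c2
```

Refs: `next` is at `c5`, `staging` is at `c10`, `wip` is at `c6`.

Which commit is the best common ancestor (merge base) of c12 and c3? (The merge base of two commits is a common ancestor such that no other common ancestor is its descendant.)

Ancestors of c12: {c11, c12, c2}.
Ancestors of c3: {c1, c11, c2, c3, c9}.
Common ancestors: {c11, c2}.
Among these, c11 is not an ancestor of any other common ancestor — it is the merge base.

c11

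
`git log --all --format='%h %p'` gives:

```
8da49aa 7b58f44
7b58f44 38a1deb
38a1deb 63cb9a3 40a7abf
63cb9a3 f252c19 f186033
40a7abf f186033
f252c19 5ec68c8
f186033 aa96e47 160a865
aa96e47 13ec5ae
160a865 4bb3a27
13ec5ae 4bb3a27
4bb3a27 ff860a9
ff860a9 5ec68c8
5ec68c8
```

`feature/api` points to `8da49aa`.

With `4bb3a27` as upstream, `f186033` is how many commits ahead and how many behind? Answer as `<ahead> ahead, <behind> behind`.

Reachable from f186033: {13ec5ae, 160a865, 4bb3a27, 5ec68c8, aa96e47, f186033, ff860a9}.
Reachable from 4bb3a27: {4bb3a27, 5ec68c8, ff860a9}.
Only in f186033's history (ahead): {13ec5ae, 160a865, aa96e47, f186033} — 4.
Only in 4bb3a27's history (behind): {} — 0.

4 ahead, 0 behind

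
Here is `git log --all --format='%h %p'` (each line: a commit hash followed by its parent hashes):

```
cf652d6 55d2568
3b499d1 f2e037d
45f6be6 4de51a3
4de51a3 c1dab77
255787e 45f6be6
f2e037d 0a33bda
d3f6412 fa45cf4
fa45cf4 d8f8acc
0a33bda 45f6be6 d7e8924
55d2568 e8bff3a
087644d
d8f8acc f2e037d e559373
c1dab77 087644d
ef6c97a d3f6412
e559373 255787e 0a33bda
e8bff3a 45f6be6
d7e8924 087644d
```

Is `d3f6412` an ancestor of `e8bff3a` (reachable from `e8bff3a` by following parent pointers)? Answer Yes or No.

No

Ancestors of e8bff3a: {087644d, 45f6be6, 4de51a3, c1dab77, e8bff3a}.
d3f6412 is not in that set, so it is not an ancestor of e8bff3a.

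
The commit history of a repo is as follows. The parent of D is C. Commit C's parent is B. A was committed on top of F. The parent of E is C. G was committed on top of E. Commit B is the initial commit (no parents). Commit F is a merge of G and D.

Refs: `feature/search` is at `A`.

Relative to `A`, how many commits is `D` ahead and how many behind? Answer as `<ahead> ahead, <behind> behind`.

Reachable from D: {B, C, D}.
Reachable from A: {A, B, C, D, E, F, G}.
Only in D's history (ahead): {} — 0.
Only in A's history (behind): {A, E, F, G} — 4.

0 ahead, 4 behind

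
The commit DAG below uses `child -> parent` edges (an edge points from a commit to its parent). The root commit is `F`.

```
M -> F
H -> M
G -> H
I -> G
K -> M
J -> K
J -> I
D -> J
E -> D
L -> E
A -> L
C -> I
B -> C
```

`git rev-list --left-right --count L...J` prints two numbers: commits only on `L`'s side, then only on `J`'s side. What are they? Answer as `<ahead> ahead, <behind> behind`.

Reachable from L: {D, E, F, G, H, I, J, K, L, M}.
Reachable from J: {F, G, H, I, J, K, M}.
Only in L's history (ahead): {D, E, L} — 3.
Only in J's history (behind): {} — 0.

3 ahead, 0 behind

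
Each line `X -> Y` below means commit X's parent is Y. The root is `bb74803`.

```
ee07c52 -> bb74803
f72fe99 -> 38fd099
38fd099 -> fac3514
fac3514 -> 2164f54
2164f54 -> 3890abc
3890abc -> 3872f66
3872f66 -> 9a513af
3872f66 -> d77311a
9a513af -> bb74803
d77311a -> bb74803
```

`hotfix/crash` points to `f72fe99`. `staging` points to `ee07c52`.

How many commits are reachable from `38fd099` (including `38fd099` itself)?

8

Walking parent pointers from 38fd099: reachable set = {2164f54, 3872f66, 3890abc, 38fd099, 9a513af, bb74803, d77311a, fac3514}.
That is 8 commits.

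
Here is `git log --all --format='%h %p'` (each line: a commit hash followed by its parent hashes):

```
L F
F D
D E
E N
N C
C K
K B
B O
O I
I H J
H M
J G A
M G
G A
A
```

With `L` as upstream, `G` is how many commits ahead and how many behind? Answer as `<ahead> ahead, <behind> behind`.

0 ahead, 13 behind

Reachable from G: {A, G}.
Reachable from L: {A, B, C, D, E, F, G, H, I, J, K, L, M, N, O}.
Only in G's history (ahead): {} — 0.
Only in L's history (behind): {B, C, D, E, F, H, I, J, K, L, M, N, O} — 13.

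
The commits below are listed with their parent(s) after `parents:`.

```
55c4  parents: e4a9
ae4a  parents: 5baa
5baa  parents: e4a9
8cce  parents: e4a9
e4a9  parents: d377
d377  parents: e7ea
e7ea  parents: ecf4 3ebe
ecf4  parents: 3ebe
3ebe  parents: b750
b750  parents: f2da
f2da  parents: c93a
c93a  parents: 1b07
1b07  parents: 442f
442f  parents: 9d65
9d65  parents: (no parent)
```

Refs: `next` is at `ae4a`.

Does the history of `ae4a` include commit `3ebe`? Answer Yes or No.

Ancestors of ae4a (commits reachable by following parents): {1b07, 3ebe, 442f, 5baa, 9d65, ae4a, b750, c93a, d377, e4a9, e7ea, ecf4, f2da}.
3ebe is in that set, so it is an ancestor of ae4a.

Yes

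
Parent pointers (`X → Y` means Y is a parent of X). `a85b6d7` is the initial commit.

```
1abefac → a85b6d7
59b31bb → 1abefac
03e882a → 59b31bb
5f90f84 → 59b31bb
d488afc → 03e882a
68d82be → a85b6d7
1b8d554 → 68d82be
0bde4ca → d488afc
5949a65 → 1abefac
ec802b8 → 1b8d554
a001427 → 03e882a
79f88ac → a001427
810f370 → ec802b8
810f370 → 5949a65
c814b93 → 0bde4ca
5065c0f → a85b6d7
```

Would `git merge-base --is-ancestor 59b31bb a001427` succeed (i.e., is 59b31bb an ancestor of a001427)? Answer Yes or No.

Yes

Ancestors of a001427 (commits reachable by following parents): {03e882a, 1abefac, 59b31bb, a001427, a85b6d7}.
59b31bb is in that set, so it is an ancestor of a001427.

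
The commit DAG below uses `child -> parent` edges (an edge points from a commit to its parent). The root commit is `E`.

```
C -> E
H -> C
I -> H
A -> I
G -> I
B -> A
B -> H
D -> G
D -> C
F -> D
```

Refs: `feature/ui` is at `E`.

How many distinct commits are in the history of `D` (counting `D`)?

Walking parent pointers from D: reachable set = {C, D, E, G, H, I}.
That is 6 commits.

6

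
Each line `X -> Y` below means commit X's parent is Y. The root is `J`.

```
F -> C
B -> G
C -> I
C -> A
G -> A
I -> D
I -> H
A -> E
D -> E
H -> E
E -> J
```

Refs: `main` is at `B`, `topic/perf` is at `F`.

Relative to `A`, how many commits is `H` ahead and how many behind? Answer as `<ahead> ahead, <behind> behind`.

Reachable from H: {E, H, J}.
Reachable from A: {A, E, J}.
Only in H's history (ahead): {H} — 1.
Only in A's history (behind): {A} — 1.

1 ahead, 1 behind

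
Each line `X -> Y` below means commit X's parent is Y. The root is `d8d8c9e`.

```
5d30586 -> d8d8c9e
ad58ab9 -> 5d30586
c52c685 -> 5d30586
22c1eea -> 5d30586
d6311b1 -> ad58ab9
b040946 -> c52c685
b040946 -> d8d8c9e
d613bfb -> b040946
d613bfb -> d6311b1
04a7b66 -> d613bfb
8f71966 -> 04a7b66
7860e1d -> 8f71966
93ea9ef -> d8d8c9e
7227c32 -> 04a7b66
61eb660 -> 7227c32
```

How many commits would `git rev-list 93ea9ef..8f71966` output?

Reachable from 8f71966: {04a7b66, 5d30586, 8f71966, ad58ab9, b040946, c52c685, d613bfb, d6311b1, d8d8c9e}.
Reachable from 93ea9ef: {93ea9ef, d8d8c9e}.
In 8f71966's history but not 93ea9ef's: {04a7b66, 5d30586, 8f71966, ad58ab9, b040946, c52c685, d613bfb, d6311b1} — 8 commits.

8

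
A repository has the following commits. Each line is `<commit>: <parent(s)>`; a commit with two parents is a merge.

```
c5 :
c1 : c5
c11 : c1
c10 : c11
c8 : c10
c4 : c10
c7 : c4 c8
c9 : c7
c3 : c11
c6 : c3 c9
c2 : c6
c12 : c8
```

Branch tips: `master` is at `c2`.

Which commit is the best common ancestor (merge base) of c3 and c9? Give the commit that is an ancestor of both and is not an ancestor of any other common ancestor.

c11

Ancestors of c3: {c1, c11, c3, c5}.
Ancestors of c9: {c1, c10, c11, c4, c5, c7, c8, c9}.
Common ancestors: {c1, c11, c5}.
Among these, c11 is not an ancestor of any other common ancestor — it is the merge base.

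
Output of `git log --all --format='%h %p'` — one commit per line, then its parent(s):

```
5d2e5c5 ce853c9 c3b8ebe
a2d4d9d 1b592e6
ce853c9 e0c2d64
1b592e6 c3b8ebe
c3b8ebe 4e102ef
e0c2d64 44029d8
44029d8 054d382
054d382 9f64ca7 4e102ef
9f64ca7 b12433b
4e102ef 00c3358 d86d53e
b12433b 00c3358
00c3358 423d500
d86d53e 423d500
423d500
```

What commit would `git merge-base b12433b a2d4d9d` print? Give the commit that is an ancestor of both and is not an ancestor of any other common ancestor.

00c3358

Ancestors of b12433b: {00c3358, 423d500, b12433b}.
Ancestors of a2d4d9d: {00c3358, 1b592e6, 423d500, 4e102ef, a2d4d9d, c3b8ebe, d86d53e}.
Common ancestors: {00c3358, 423d500}.
Among these, 00c3358 is not an ancestor of any other common ancestor — it is the merge base.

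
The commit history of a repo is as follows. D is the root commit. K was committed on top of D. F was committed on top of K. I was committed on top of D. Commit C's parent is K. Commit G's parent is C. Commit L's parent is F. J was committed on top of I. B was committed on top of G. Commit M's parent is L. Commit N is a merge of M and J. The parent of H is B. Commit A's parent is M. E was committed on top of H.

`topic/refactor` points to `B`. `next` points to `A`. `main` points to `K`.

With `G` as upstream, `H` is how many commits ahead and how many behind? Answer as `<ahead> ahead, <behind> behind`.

2 ahead, 0 behind

Reachable from H: {B, C, D, G, H, K}.
Reachable from G: {C, D, G, K}.
Only in H's history (ahead): {B, H} — 2.
Only in G's history (behind): {} — 0.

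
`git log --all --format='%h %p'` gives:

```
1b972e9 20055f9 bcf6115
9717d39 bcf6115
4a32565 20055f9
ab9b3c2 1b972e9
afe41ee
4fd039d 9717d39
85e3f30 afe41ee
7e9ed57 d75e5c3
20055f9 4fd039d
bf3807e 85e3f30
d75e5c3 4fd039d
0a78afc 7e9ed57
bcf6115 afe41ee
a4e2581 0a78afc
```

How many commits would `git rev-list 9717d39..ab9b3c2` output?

Reachable from ab9b3c2: {1b972e9, 20055f9, 4fd039d, 9717d39, ab9b3c2, afe41ee, bcf6115}.
Reachable from 9717d39: {9717d39, afe41ee, bcf6115}.
In ab9b3c2's history but not 9717d39's: {1b972e9, 20055f9, 4fd039d, ab9b3c2} — 4 commits.

4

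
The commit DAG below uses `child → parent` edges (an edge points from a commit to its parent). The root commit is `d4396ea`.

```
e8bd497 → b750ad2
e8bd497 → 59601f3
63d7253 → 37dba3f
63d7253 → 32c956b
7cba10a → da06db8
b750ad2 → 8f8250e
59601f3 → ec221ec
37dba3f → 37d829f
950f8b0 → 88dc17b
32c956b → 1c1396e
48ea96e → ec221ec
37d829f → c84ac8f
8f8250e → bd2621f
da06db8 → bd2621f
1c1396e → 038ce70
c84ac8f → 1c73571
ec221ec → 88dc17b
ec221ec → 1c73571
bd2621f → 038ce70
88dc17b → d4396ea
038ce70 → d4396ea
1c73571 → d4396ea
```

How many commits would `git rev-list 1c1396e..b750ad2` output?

Reachable from b750ad2: {038ce70, 8f8250e, b750ad2, bd2621f, d4396ea}.
Reachable from 1c1396e: {038ce70, 1c1396e, d4396ea}.
In b750ad2's history but not 1c1396e's: {8f8250e, b750ad2, bd2621f} — 3 commits.

3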